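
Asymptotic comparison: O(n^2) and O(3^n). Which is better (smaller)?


quadratic grows slower than exponential (base 3)
O(n^2) is asymptotically smaller; O(3^n) grows faster


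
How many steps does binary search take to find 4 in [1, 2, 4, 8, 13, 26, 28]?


Search for 4:
[0,6] mid=3 arr[3]=8
[0,2] mid=1 arr[1]=2
[2,2] mid=2 arr[2]=4
Total: 3 comparisons


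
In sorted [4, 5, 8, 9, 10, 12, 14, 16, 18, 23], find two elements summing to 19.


Two pointers: lo=0, hi=9
Found pair: (5, 14) summing to 19


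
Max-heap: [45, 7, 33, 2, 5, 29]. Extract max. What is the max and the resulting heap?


Max = 45
Replace root with last, heapify down
Resulting heap: [33, 7, 29, 2, 5]


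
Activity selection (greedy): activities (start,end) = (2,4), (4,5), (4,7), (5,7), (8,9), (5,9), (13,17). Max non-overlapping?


Greedy: pick earliest-ending, then skip overlaps.
Selected (5 activities): [(2, 4), (4, 5), (5, 7), (8, 9), (13, 17)]


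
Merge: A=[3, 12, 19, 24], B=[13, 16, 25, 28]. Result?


Compare heads, take smaller each step.
Merged: [3, 12, 13, 16, 19, 24, 25, 28]


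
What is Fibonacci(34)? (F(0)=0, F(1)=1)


F(n)=F(n-1)+F(n-2)
...F(32)=2178309, F(33)=3524578, F(34)=5702887


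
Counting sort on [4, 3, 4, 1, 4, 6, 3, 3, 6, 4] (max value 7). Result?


Count array: [0, 1, 0, 3, 4, 0, 2, 0]
Reconstruct: [1, 3, 3, 3, 4, 4, 4, 4, 6, 6]


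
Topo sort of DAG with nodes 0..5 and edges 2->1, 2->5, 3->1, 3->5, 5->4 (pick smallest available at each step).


Kahn's algorithm, process smallest node first
Order: [0, 2, 3, 1, 5, 4]


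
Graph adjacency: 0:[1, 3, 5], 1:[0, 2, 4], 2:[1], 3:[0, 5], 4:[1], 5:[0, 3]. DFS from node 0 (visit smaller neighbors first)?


DFS stack-based: start with [0]
Visit order: [0, 1, 2, 4, 3, 5]


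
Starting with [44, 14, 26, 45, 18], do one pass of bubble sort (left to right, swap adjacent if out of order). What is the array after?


After one pass: [14, 26, 44, 18, 45]


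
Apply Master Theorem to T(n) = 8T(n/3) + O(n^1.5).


a=8, b=3, c=1.5. log_3(8)=1.893 > c=1.5. Case 1: O(n^log_b(a)) = O(n^1.893)
Complexity: O(n^1.893)


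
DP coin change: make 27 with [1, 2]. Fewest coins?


dp[0]=0; dp[i]=1+min(dp[i-c] for c in coins)
...dp[22]=11, dp[23]=12, dp[24]=12, dp[25]=13, dp[26]=13, dp[27]=14
Minimum coins for 27 = 14


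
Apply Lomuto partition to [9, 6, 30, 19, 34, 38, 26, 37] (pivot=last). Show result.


Elements <= 37 go left of pivot.
Result: [9, 6, 30, 19, 34, 26, 37, 38], pivot at index 6


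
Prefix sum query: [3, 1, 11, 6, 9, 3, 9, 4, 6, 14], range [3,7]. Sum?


Prefix sums: [0, 3, 4, 15, 21, 30, 33, 42, 46, 52, 66]
Sum[3..7] = prefix[8] - prefix[3] = 46 - 15 = 31


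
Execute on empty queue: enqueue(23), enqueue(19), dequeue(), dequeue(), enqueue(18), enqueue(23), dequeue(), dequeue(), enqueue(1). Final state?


enqueue(23) -> [23]
enqueue(19) -> [23, 19]
dequeue() returns 23 -> [19]
dequeue() returns 19 -> []
enqueue(18) -> [18]
enqueue(23) -> [18, 23]
dequeue() returns 18 -> [23]
dequeue() returns 23 -> []
enqueue(1) -> [1]
Final queue (front to back): [1]


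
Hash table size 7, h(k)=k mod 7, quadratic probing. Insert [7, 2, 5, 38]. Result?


Insertions: 7->slot 0; 2->slot 2; 5->slot 5; 38->slot 3
Table: [7, None, 2, 38, None, 5, None]


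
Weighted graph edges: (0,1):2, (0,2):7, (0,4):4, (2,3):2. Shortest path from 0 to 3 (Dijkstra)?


Dijkstra from 0:
Distances: {0: 0, 1: 2, 2: 7, 3: 9, 4: 4}
Shortest distance to 3 = 9, path = [0, 2, 3]


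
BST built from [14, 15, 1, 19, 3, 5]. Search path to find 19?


BST root = 14
Search for 19: compare at each node
Path: [14, 15, 19]


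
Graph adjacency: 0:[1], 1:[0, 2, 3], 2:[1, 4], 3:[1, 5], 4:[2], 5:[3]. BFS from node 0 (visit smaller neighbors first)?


BFS queue: start with [0]
Visit order: [0, 1, 2, 3, 4, 5]


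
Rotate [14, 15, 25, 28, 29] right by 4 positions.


Right rotate by 4: [15, 25, 28, 29, 14]


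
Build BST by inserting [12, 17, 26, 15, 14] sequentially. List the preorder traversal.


Root = 12; build tree by BST insertion.
Preorder traversal: [12, 17, 15, 14, 26]


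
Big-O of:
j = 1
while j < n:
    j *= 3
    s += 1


Per nesting level: O(log n) = O(log n)
Complexity: O(log n)


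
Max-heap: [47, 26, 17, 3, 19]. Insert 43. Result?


Append 43: [47, 26, 17, 3, 19, 43]
Bubble up: swap idx 5(43) with idx 2(17)
Result: [47, 26, 43, 3, 19, 17]


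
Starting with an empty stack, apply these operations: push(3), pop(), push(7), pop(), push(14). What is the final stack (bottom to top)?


push(3) -> [3]
pop() returns 3 -> []
push(7) -> [7]
pop() returns 7 -> []
push(14) -> [14]
Final stack (bottom to top): [14]


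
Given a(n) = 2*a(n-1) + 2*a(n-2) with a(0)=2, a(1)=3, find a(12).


Build bottom-up:
...a(10)=29856, a(11)=81568, a(12)=2*81568+2*29856=222848


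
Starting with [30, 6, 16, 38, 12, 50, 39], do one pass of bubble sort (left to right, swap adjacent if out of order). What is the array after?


After one pass: [6, 16, 30, 12, 38, 39, 50]


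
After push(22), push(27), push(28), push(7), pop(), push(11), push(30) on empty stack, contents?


push(22) -> [22]
push(27) -> [22, 27]
push(28) -> [22, 27, 28]
push(7) -> [22, 27, 28, 7]
pop() returns 7 -> [22, 27, 28]
push(11) -> [22, 27, 28, 11]
push(30) -> [22, 27, 28, 11, 30]
Final stack (bottom to top): [22, 27, 28, 11, 30]


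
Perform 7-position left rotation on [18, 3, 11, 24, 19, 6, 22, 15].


Left rotate by 7: [15, 18, 3, 11, 24, 19, 6, 22]


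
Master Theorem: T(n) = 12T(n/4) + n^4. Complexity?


a=12, b=4, c=4. log_4(12)=1.792 < c=4. Case 3: O(n^c) = O(n^4)
Complexity: O(n^4)


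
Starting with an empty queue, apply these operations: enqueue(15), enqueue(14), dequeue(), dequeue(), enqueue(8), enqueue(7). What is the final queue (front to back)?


enqueue(15) -> [15]
enqueue(14) -> [15, 14]
dequeue() returns 15 -> [14]
dequeue() returns 14 -> []
enqueue(8) -> [8]
enqueue(7) -> [8, 7]
Final queue (front to back): [8, 7]


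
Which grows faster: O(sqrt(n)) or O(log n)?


logarithmic grows slower than sublinear
O(log n) is asymptotically smaller; O(sqrt(n)) grows faster


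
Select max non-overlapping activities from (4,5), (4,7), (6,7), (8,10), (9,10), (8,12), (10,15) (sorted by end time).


Greedy: pick earliest-ending, then skip overlaps.
Selected (4 activities): [(4, 5), (6, 7), (8, 10), (10, 15)]


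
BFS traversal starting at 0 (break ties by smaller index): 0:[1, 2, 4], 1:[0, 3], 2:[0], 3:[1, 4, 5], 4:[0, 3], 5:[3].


BFS queue: start with [0]
Visit order: [0, 1, 2, 4, 3, 5]


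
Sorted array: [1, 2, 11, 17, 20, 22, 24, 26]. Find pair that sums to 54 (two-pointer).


Two pointers: lo=0, hi=7
No pair sums to 54


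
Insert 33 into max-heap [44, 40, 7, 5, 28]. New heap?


Append 33: [44, 40, 7, 5, 28, 33]
Bubble up: swap idx 5(33) with idx 2(7)
Result: [44, 40, 33, 5, 28, 7]


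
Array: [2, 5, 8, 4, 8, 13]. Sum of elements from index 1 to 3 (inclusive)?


Prefix sums: [0, 2, 7, 15, 19, 27, 40]
Sum[1..3] = prefix[4] - prefix[1] = 19 - 2 = 17


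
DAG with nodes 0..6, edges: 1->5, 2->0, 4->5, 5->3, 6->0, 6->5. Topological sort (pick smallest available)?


Kahn's algorithm, process smallest node first
Order: [1, 2, 4, 6, 0, 5, 3]


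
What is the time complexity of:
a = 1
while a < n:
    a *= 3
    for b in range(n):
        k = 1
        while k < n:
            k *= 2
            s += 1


Per nesting level: O(log n) * O(n) * O(log n) = O(n (log n)^2)
Complexity: O(n (log n)^2)


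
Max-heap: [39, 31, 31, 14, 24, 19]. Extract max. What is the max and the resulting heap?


Max = 39
Replace root with last, heapify down
Resulting heap: [31, 24, 31, 14, 19]


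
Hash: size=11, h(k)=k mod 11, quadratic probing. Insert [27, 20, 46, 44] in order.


Insertions: 27->slot 5; 20->slot 9; 46->slot 2; 44->slot 0
Table: [44, None, 46, None, None, 27, None, None, None, 20, None]


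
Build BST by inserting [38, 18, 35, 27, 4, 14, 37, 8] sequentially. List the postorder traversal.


Root = 38; build tree by BST insertion.
Postorder traversal: [8, 14, 4, 27, 37, 35, 18, 38]


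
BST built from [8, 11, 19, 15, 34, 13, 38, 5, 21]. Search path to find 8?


BST root = 8
Search for 8: compare at each node
Path: [8]


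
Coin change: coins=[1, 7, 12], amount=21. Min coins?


dp[0]=0; dp[i]=1+min(dp[i-c] for c in coins)
...dp[16]=4, dp[17]=5, dp[18]=6, dp[19]=2, dp[20]=3, dp[21]=3
Minimum coins for 21 = 3


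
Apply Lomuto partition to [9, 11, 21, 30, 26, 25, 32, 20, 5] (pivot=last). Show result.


Elements <= 5 go left of pivot.
Result: [5, 11, 21, 30, 26, 25, 32, 20, 9], pivot at index 0


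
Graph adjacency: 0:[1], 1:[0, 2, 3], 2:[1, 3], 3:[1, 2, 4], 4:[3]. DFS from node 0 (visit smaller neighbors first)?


DFS stack-based: start with [0]
Visit order: [0, 1, 2, 3, 4]


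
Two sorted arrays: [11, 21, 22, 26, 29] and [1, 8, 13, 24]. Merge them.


Compare heads, take smaller each step.
Merged: [1, 8, 11, 13, 21, 22, 24, 26, 29]


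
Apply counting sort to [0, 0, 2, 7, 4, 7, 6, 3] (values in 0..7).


Count array: [2, 0, 1, 1, 1, 0, 1, 2]
Reconstruct: [0, 0, 2, 3, 4, 6, 7, 7]


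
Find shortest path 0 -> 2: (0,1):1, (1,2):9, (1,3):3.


Dijkstra from 0:
Distances: {0: 0, 1: 1, 2: 10, 3: 4}
Shortest distance to 2 = 10, path = [0, 1, 2]


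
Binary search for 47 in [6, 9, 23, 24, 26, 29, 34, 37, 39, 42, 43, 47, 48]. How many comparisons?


Search for 47:
[0,12] mid=6 arr[6]=34
[7,12] mid=9 arr[9]=42
[10,12] mid=11 arr[11]=47
Total: 3 comparisons


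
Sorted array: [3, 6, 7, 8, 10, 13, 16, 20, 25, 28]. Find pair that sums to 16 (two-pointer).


Two pointers: lo=0, hi=9
Found pair: (3, 13) summing to 16


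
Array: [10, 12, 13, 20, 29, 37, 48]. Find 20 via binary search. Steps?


Search for 20:
[0,6] mid=3 arr[3]=20
Total: 1 comparisons


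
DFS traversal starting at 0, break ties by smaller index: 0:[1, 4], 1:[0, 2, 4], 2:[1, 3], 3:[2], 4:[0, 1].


DFS stack-based: start with [0]
Visit order: [0, 1, 2, 3, 4]


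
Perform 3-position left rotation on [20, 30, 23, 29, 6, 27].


Left rotate by 3: [29, 6, 27, 20, 30, 23]


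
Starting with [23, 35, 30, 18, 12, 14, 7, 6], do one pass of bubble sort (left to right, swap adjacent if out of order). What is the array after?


After one pass: [23, 30, 18, 12, 14, 7, 6, 35]


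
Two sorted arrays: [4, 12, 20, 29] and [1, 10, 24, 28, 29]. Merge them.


Compare heads, take smaller each step.
Merged: [1, 4, 10, 12, 20, 24, 28, 29, 29]


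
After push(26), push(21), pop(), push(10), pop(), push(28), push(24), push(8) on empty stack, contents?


push(26) -> [26]
push(21) -> [26, 21]
pop() returns 21 -> [26]
push(10) -> [26, 10]
pop() returns 10 -> [26]
push(28) -> [26, 28]
push(24) -> [26, 28, 24]
push(8) -> [26, 28, 24, 8]
Final stack (bottom to top): [26, 28, 24, 8]


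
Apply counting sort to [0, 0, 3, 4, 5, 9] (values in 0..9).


Count array: [2, 0, 0, 1, 1, 1, 0, 0, 0, 1]
Reconstruct: [0, 0, 3, 4, 5, 9]


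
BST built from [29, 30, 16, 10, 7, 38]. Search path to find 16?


BST root = 29
Search for 16: compare at each node
Path: [29, 16]


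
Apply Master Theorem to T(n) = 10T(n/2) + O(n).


a=10, b=2, c=1. log_2(10)=3.322 > c=1. Case 1: O(n^log_b(a)) = O(n^3.322)
Complexity: O(n^3.322)


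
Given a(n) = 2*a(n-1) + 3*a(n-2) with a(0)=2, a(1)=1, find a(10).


Build bottom-up:
...a(8)=4922, a(9)=14761, a(10)=2*14761+3*4922=44288


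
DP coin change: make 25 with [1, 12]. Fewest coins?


dp[0]=0; dp[i]=1+min(dp[i-c] for c in coins)
...dp[20]=9, dp[21]=10, dp[22]=11, dp[23]=12, dp[24]=2, dp[25]=3
Minimum coins for 25 = 3


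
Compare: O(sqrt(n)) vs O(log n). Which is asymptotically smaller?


logarithmic grows slower than sublinear
O(log n) is asymptotically smaller; O(sqrt(n)) grows faster


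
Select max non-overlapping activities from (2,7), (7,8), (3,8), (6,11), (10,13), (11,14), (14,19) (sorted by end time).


Greedy: pick earliest-ending, then skip overlaps.
Selected (4 activities): [(2, 7), (7, 8), (10, 13), (14, 19)]


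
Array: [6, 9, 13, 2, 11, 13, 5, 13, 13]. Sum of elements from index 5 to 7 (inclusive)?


Prefix sums: [0, 6, 15, 28, 30, 41, 54, 59, 72, 85]
Sum[5..7] = prefix[8] - prefix[5] = 72 - 41 = 31


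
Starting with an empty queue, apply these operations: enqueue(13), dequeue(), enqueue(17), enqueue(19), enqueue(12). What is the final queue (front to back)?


enqueue(13) -> [13]
dequeue() returns 13 -> []
enqueue(17) -> [17]
enqueue(19) -> [17, 19]
enqueue(12) -> [17, 19, 12]
Final queue (front to back): [17, 19, 12]


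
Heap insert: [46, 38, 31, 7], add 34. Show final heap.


Append 34: [46, 38, 31, 7, 34]
Bubble up: no swaps needed
Result: [46, 38, 31, 7, 34]


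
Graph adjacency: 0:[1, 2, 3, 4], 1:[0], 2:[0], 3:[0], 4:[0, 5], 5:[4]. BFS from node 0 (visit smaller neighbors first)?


BFS queue: start with [0]
Visit order: [0, 1, 2, 3, 4, 5]


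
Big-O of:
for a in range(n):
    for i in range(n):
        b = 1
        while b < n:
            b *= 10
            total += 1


Per nesting level: O(n) * O(n) * O(log n) = O(n^2 log n)
Complexity: O(n^2 log n)


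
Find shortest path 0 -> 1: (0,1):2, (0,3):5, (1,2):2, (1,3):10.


Dijkstra from 0:
Distances: {0: 0, 1: 2, 2: 4, 3: 5}
Shortest distance to 1 = 2, path = [0, 1]


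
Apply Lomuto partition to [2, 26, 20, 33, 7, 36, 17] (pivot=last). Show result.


Elements <= 17 go left of pivot.
Result: [2, 7, 17, 33, 26, 36, 20], pivot at index 2


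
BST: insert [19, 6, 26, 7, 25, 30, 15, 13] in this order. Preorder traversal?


Root = 19; build tree by BST insertion.
Preorder traversal: [19, 6, 7, 15, 13, 26, 25, 30]


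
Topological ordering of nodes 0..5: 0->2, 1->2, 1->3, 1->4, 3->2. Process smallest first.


Kahn's algorithm, process smallest node first
Order: [0, 1, 3, 2, 4, 5]


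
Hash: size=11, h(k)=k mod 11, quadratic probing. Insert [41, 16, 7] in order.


Insertions: 41->slot 8; 16->slot 5; 7->slot 7
Table: [None, None, None, None, None, 16, None, 7, 41, None, None]


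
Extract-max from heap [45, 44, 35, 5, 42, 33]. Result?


Max = 45
Replace root with last, heapify down
Resulting heap: [44, 42, 35, 5, 33]


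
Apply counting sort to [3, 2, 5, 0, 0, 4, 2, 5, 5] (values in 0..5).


Count array: [2, 0, 2, 1, 1, 3]
Reconstruct: [0, 0, 2, 2, 3, 4, 5, 5, 5]


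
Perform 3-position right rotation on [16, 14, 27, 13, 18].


Right rotate by 3: [27, 13, 18, 16, 14]


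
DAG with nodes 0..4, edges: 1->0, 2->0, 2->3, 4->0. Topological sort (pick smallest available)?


Kahn's algorithm, process smallest node first
Order: [1, 2, 3, 4, 0]


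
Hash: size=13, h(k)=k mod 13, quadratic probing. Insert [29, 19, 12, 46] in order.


Insertions: 29->slot 3; 19->slot 6; 12->slot 12; 46->slot 7
Table: [None, None, None, 29, None, None, 19, 46, None, None, None, None, 12]


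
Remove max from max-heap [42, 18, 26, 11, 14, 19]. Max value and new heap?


Max = 42
Replace root with last, heapify down
Resulting heap: [26, 18, 19, 11, 14]


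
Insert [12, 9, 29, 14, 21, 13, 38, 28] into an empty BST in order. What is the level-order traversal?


Root = 12; build tree by BST insertion.
Level-Order traversal: [12, 9, 29, 14, 38, 13, 21, 28]


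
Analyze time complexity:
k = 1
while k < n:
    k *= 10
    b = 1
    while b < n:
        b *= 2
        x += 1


Per nesting level: O(log n) * O(log n) = O((log n)^2)
Complexity: O((log n)^2)


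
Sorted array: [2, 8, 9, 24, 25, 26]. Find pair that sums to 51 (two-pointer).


Two pointers: lo=0, hi=5
Found pair: (25, 26) summing to 51


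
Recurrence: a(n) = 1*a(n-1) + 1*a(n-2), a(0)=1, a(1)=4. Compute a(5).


Build bottom-up:
...a(3)=9, a(4)=14, a(5)=1*14+1*9=23


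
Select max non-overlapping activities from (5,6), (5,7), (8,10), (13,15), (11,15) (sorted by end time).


Greedy: pick earliest-ending, then skip overlaps.
Selected (3 activities): [(5, 6), (8, 10), (13, 15)]


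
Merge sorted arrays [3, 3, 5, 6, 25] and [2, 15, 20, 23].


Compare heads, take smaller each step.
Merged: [2, 3, 3, 5, 6, 15, 20, 23, 25]


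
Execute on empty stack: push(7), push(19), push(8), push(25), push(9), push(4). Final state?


push(7) -> [7]
push(19) -> [7, 19]
push(8) -> [7, 19, 8]
push(25) -> [7, 19, 8, 25]
push(9) -> [7, 19, 8, 25, 9]
push(4) -> [7, 19, 8, 25, 9, 4]
Final stack (bottom to top): [7, 19, 8, 25, 9, 4]


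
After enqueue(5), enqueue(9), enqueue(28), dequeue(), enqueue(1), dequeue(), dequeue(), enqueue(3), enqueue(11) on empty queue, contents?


enqueue(5) -> [5]
enqueue(9) -> [5, 9]
enqueue(28) -> [5, 9, 28]
dequeue() returns 5 -> [9, 28]
enqueue(1) -> [9, 28, 1]
dequeue() returns 9 -> [28, 1]
dequeue() returns 28 -> [1]
enqueue(3) -> [1, 3]
enqueue(11) -> [1, 3, 11]
Final queue (front to back): [1, 3, 11]


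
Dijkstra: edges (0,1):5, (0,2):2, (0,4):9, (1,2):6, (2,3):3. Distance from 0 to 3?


Dijkstra from 0:
Distances: {0: 0, 1: 5, 2: 2, 3: 5, 4: 9}
Shortest distance to 3 = 5, path = [0, 2, 3]


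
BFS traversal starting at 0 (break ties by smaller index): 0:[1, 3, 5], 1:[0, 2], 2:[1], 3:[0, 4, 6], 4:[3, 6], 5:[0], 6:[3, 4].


BFS queue: start with [0]
Visit order: [0, 1, 3, 5, 2, 4, 6]


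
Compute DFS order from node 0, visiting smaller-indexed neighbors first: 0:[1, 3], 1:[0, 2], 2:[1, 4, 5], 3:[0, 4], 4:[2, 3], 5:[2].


DFS stack-based: start with [0]
Visit order: [0, 1, 2, 4, 3, 5]


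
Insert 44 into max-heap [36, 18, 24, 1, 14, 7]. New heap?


Append 44: [36, 18, 24, 1, 14, 7, 44]
Bubble up: swap idx 6(44) with idx 2(24); swap idx 2(44) with idx 0(36)
Result: [44, 18, 36, 1, 14, 7, 24]


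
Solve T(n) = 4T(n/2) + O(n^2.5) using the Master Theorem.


a=4, b=2, c=2.5. log_2(4)=2 < c=2.5. Case 3: O(n^c) = O(n^2.500)
Complexity: O(n^2.500)


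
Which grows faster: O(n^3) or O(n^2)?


quadratic grows slower than cubic
O(n^2) is asymptotically smaller; O(n^3) grows faster


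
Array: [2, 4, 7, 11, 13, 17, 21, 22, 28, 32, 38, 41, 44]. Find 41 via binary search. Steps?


Search for 41:
[0,12] mid=6 arr[6]=21
[7,12] mid=9 arr[9]=32
[10,12] mid=11 arr[11]=41
Total: 3 comparisons


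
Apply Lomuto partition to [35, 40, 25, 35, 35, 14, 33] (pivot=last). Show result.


Elements <= 33 go left of pivot.
Result: [25, 14, 33, 35, 35, 40, 35], pivot at index 2


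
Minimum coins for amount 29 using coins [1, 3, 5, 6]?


dp[0]=0; dp[i]=1+min(dp[i-c] for c in coins)
...dp[24]=4, dp[25]=5, dp[26]=5, dp[27]=5, dp[28]=5, dp[29]=5
Minimum coins for 29 = 5


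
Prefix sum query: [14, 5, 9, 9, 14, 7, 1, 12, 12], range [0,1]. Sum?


Prefix sums: [0, 14, 19, 28, 37, 51, 58, 59, 71, 83]
Sum[0..1] = prefix[2] - prefix[0] = 19 - 0 = 19


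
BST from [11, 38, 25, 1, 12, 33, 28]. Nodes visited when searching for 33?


BST root = 11
Search for 33: compare at each node
Path: [11, 38, 25, 33]


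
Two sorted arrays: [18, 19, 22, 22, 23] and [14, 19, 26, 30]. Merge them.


Compare heads, take smaller each step.
Merged: [14, 18, 19, 19, 22, 22, 23, 26, 30]


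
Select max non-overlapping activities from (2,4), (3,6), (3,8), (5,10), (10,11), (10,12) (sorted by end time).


Greedy: pick earliest-ending, then skip overlaps.
Selected (3 activities): [(2, 4), (5, 10), (10, 11)]


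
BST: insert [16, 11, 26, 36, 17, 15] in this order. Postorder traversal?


Root = 16; build tree by BST insertion.
Postorder traversal: [15, 11, 17, 36, 26, 16]


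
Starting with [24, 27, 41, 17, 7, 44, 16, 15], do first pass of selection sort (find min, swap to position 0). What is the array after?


After one pass: [7, 27, 41, 17, 24, 44, 16, 15]


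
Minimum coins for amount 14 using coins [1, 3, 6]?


dp[0]=0; dp[i]=1+min(dp[i-c] for c in coins)
...dp[9]=2, dp[10]=3, dp[11]=4, dp[12]=2, dp[13]=3, dp[14]=4
Minimum coins for 14 = 4


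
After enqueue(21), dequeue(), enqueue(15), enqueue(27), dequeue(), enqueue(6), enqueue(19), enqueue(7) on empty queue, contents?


enqueue(21) -> [21]
dequeue() returns 21 -> []
enqueue(15) -> [15]
enqueue(27) -> [15, 27]
dequeue() returns 15 -> [27]
enqueue(6) -> [27, 6]
enqueue(19) -> [27, 6, 19]
enqueue(7) -> [27, 6, 19, 7]
Final queue (front to back): [27, 6, 19, 7]


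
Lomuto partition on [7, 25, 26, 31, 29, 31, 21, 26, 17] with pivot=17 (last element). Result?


Elements <= 17 go left of pivot.
Result: [7, 17, 26, 31, 29, 31, 21, 26, 25], pivot at index 1


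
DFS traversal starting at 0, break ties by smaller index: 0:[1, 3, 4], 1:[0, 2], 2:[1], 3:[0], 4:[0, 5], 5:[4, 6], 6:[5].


DFS stack-based: start with [0]
Visit order: [0, 1, 2, 3, 4, 5, 6]


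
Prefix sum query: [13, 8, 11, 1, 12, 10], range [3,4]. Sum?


Prefix sums: [0, 13, 21, 32, 33, 45, 55]
Sum[3..4] = prefix[5] - prefix[3] = 45 - 32 = 13


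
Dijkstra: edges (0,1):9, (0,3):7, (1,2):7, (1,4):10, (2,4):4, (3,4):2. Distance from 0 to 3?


Dijkstra from 0:
Distances: {0: 0, 1: 9, 2: 13, 3: 7, 4: 9}
Shortest distance to 3 = 7, path = [0, 3]


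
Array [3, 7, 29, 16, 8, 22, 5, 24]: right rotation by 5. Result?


Right rotate by 5: [16, 8, 22, 5, 24, 3, 7, 29]


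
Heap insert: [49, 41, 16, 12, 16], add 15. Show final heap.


Append 15: [49, 41, 16, 12, 16, 15]
Bubble up: no swaps needed
Result: [49, 41, 16, 12, 16, 15]


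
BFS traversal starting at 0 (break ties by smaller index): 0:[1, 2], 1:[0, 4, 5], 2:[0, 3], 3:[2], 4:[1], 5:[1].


BFS queue: start with [0]
Visit order: [0, 1, 2, 4, 5, 3]


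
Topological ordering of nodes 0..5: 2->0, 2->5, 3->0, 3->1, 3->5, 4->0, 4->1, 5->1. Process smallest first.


Kahn's algorithm, process smallest node first
Order: [2, 3, 4, 0, 5, 1]


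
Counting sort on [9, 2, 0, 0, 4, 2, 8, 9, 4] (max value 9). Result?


Count array: [2, 0, 2, 0, 2, 0, 0, 0, 1, 2]
Reconstruct: [0, 0, 2, 2, 4, 4, 8, 9, 9]


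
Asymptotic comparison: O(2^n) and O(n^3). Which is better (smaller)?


cubic grows slower than exponential
O(n^3) is asymptotically smaller; O(2^n) grows faster


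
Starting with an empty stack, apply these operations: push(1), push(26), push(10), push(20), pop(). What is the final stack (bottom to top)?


push(1) -> [1]
push(26) -> [1, 26]
push(10) -> [1, 26, 10]
push(20) -> [1, 26, 10, 20]
pop() returns 20 -> [1, 26, 10]
Final stack (bottom to top): [1, 26, 10]


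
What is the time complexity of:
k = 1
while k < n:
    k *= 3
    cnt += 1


Per nesting level: O(log n) = O(log n)
Complexity: O(log n)


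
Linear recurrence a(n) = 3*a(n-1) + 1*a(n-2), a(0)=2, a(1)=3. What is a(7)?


Build bottom-up:
...a(5)=393, a(6)=1298, a(7)=3*1298+1*393=4287


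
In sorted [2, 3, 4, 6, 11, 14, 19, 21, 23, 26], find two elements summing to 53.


Two pointers: lo=0, hi=9
No pair sums to 53


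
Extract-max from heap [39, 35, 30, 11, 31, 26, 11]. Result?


Max = 39
Replace root with last, heapify down
Resulting heap: [35, 31, 30, 11, 11, 26]


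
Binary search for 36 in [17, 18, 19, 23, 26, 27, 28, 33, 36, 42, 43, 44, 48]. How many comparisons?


Search for 36:
[0,12] mid=6 arr[6]=28
[7,12] mid=9 arr[9]=42
[7,8] mid=7 arr[7]=33
[8,8] mid=8 arr[8]=36
Total: 4 comparisons


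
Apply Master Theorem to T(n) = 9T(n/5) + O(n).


a=9, b=5, c=1. log_5(9)=1.365 > c=1. Case 1: O(n^log_b(a)) = O(n^1.365)
Complexity: O(n^1.365)


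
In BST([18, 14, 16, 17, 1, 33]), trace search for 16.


BST root = 18
Search for 16: compare at each node
Path: [18, 14, 16]


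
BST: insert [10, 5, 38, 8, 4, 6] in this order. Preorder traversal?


Root = 10; build tree by BST insertion.
Preorder traversal: [10, 5, 4, 8, 6, 38]


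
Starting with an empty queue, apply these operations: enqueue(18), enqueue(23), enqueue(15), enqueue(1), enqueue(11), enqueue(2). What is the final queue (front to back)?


enqueue(18) -> [18]
enqueue(23) -> [18, 23]
enqueue(15) -> [18, 23, 15]
enqueue(1) -> [18, 23, 15, 1]
enqueue(11) -> [18, 23, 15, 1, 11]
enqueue(2) -> [18, 23, 15, 1, 11, 2]
Final queue (front to back): [18, 23, 15, 1, 11, 2]


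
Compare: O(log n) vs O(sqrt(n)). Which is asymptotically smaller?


logarithmic grows slower than sublinear
O(log n) is asymptotically smaller; O(sqrt(n)) grows faster


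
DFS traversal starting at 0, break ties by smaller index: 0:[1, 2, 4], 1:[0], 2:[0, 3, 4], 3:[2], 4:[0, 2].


DFS stack-based: start with [0]
Visit order: [0, 1, 2, 3, 4]


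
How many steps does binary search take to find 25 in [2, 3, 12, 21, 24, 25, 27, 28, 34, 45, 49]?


Search for 25:
[0,10] mid=5 arr[5]=25
Total: 1 comparisons


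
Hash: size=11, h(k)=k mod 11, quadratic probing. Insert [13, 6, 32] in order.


Insertions: 13->slot 2; 6->slot 6; 32->slot 10
Table: [None, None, 13, None, None, None, 6, None, None, None, 32]


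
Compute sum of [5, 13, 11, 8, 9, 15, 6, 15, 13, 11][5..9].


Prefix sums: [0, 5, 18, 29, 37, 46, 61, 67, 82, 95, 106]
Sum[5..9] = prefix[10] - prefix[5] = 106 - 46 = 60


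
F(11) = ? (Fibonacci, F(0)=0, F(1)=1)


F(n)=F(n-1)+F(n-2)
...F(9)=34, F(10)=55, F(11)=89


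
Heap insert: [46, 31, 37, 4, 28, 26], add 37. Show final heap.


Append 37: [46, 31, 37, 4, 28, 26, 37]
Bubble up: no swaps needed
Result: [46, 31, 37, 4, 28, 26, 37]


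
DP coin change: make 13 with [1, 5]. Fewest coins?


dp[0]=0; dp[i]=1+min(dp[i-c] for c in coins)
...dp[8]=4, dp[9]=5, dp[10]=2, dp[11]=3, dp[12]=4, dp[13]=5
Minimum coins for 13 = 5


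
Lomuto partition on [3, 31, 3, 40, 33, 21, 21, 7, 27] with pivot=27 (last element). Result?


Elements <= 27 go left of pivot.
Result: [3, 3, 21, 21, 7, 27, 40, 33, 31], pivot at index 5


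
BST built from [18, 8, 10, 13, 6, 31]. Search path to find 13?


BST root = 18
Search for 13: compare at each node
Path: [18, 8, 10, 13]


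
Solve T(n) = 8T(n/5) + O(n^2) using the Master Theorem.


a=8, b=5, c=2. log_5(8)=1.292 < c=2. Case 3: O(n^c) = O(n^2)
Complexity: O(n^2)


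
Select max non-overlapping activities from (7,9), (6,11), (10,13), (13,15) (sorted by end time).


Greedy: pick earliest-ending, then skip overlaps.
Selected (3 activities): [(7, 9), (10, 13), (13, 15)]


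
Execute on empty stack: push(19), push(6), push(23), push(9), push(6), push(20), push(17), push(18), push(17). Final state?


push(19) -> [19]
push(6) -> [19, 6]
push(23) -> [19, 6, 23]
push(9) -> [19, 6, 23, 9]
push(6) -> [19, 6, 23, 9, 6]
push(20) -> [19, 6, 23, 9, 6, 20]
push(17) -> [19, 6, 23, 9, 6, 20, 17]
push(18) -> [19, 6, 23, 9, 6, 20, 17, 18]
push(17) -> [19, 6, 23, 9, 6, 20, 17, 18, 17]
Final stack (bottom to top): [19, 6, 23, 9, 6, 20, 17, 18, 17]


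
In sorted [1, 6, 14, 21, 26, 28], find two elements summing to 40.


Two pointers: lo=0, hi=5
Found pair: (14, 26) summing to 40


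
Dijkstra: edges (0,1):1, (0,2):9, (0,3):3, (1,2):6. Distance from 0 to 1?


Dijkstra from 0:
Distances: {0: 0, 1: 1, 2: 7, 3: 3}
Shortest distance to 1 = 1, path = [0, 1]


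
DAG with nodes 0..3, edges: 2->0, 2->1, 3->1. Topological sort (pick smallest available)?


Kahn's algorithm, process smallest node first
Order: [2, 0, 3, 1]


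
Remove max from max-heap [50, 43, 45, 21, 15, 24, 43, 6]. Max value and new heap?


Max = 50
Replace root with last, heapify down
Resulting heap: [45, 43, 43, 21, 15, 24, 6]


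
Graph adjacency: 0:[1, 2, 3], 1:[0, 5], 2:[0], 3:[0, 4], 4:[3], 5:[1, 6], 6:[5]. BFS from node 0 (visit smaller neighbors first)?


BFS queue: start with [0]
Visit order: [0, 1, 2, 3, 5, 4, 6]


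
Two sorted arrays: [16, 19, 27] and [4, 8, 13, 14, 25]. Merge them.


Compare heads, take smaller each step.
Merged: [4, 8, 13, 14, 16, 19, 25, 27]


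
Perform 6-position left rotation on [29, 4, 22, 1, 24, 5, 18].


Left rotate by 6: [18, 29, 4, 22, 1, 24, 5]


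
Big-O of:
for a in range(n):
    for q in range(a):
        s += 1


Per nesting level: O(n) * O(n) [triangular over a] = O(n^2)
Complexity: O(n^2)


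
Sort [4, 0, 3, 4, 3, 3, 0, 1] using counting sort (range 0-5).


Count array: [2, 1, 0, 3, 2, 0]
Reconstruct: [0, 0, 1, 3, 3, 3, 4, 4]


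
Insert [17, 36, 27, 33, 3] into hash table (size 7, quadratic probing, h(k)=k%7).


Insertions: 17->slot 3; 36->slot 1; 27->slot 6; 33->slot 5; 3->slot 4
Table: [None, 36, None, 17, 3, 33, 27]


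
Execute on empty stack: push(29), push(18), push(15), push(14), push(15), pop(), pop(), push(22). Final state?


push(29) -> [29]
push(18) -> [29, 18]
push(15) -> [29, 18, 15]
push(14) -> [29, 18, 15, 14]
push(15) -> [29, 18, 15, 14, 15]
pop() returns 15 -> [29, 18, 15, 14]
pop() returns 14 -> [29, 18, 15]
push(22) -> [29, 18, 15, 22]
Final stack (bottom to top): [29, 18, 15, 22]


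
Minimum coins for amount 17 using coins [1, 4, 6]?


dp[0]=0; dp[i]=1+min(dp[i-c] for c in coins)
...dp[12]=2, dp[13]=3, dp[14]=3, dp[15]=4, dp[16]=3, dp[17]=4
Minimum coins for 17 = 4


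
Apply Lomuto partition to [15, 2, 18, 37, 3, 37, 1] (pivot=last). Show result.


Elements <= 1 go left of pivot.
Result: [1, 2, 18, 37, 3, 37, 15], pivot at index 0


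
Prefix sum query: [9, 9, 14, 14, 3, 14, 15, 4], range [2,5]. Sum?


Prefix sums: [0, 9, 18, 32, 46, 49, 63, 78, 82]
Sum[2..5] = prefix[6] - prefix[2] = 63 - 18 = 45


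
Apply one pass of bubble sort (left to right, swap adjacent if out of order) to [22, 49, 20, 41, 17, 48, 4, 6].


After one pass: [22, 20, 41, 17, 48, 4, 6, 49]


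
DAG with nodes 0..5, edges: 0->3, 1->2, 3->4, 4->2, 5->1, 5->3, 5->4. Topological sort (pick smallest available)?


Kahn's algorithm, process smallest node first
Order: [0, 5, 1, 3, 4, 2]


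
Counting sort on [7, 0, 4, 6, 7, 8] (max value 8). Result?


Count array: [1, 0, 0, 0, 1, 0, 1, 2, 1]
Reconstruct: [0, 4, 6, 7, 7, 8]


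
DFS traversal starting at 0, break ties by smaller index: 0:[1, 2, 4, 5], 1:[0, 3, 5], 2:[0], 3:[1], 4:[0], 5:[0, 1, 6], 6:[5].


DFS stack-based: start with [0]
Visit order: [0, 1, 3, 5, 6, 2, 4]


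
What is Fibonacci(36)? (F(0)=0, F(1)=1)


F(n)=F(n-1)+F(n-2)
...F(34)=5702887, F(35)=9227465, F(36)=14930352


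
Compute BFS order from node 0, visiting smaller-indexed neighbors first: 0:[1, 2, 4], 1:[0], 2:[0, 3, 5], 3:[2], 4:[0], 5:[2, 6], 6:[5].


BFS queue: start with [0]
Visit order: [0, 1, 2, 4, 3, 5, 6]


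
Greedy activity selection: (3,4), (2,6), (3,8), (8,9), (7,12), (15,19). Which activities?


Greedy: pick earliest-ending, then skip overlaps.
Selected (3 activities): [(3, 4), (8, 9), (15, 19)]


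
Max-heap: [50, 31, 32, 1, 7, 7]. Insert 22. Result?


Append 22: [50, 31, 32, 1, 7, 7, 22]
Bubble up: no swaps needed
Result: [50, 31, 32, 1, 7, 7, 22]


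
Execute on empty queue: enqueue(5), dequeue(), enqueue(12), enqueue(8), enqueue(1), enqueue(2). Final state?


enqueue(5) -> [5]
dequeue() returns 5 -> []
enqueue(12) -> [12]
enqueue(8) -> [12, 8]
enqueue(1) -> [12, 8, 1]
enqueue(2) -> [12, 8, 1, 2]
Final queue (front to back): [12, 8, 1, 2]


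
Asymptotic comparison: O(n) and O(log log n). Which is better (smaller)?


double-logarithmic grows slower than linear
O(log log n) is asymptotically smaller; O(n) grows faster


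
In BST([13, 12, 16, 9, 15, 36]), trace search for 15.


BST root = 13
Search for 15: compare at each node
Path: [13, 16, 15]


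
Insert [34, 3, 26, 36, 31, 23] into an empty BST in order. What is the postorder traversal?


Root = 34; build tree by BST insertion.
Postorder traversal: [23, 31, 26, 3, 36, 34]


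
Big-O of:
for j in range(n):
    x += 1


Per nesting level: O(n) = O(n)
Complexity: O(n)


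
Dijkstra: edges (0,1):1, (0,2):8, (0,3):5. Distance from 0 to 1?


Dijkstra from 0:
Distances: {0: 0, 1: 1, 2: 8, 3: 5}
Shortest distance to 1 = 1, path = [0, 1]


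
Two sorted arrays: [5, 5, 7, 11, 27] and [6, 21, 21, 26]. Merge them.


Compare heads, take smaller each step.
Merged: [5, 5, 6, 7, 11, 21, 21, 26, 27]


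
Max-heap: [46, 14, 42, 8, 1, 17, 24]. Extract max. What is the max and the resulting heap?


Max = 46
Replace root with last, heapify down
Resulting heap: [42, 14, 24, 8, 1, 17]


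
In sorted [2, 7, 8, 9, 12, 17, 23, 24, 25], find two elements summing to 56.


Two pointers: lo=0, hi=8
No pair sums to 56


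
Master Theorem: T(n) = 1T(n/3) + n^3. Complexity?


a=1, b=3, c=3. log_3(1)=0 < c=3. Case 3: O(n^c) = O(n^3)
Complexity: O(n^3)


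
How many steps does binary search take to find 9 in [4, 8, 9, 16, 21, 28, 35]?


Search for 9:
[0,6] mid=3 arr[3]=16
[0,2] mid=1 arr[1]=8
[2,2] mid=2 arr[2]=9
Total: 3 comparisons


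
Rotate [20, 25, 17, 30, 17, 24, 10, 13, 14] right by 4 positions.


Right rotate by 4: [24, 10, 13, 14, 20, 25, 17, 30, 17]


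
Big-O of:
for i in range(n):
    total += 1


Per nesting level: O(n) = O(n)
Complexity: O(n)


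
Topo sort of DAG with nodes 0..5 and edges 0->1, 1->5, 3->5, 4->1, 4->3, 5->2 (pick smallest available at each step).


Kahn's algorithm, process smallest node first
Order: [0, 4, 1, 3, 5, 2]


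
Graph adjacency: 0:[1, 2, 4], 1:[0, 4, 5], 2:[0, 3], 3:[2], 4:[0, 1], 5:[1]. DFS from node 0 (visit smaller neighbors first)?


DFS stack-based: start with [0]
Visit order: [0, 1, 4, 5, 2, 3]


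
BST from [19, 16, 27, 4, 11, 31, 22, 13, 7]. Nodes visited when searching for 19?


BST root = 19
Search for 19: compare at each node
Path: [19]


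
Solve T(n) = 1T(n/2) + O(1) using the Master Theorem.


a=1, b=2, c=0. log_2(1)=0 = c=0. Case 2: O(n^c log n) = O(log n)
Complexity: O(log n)


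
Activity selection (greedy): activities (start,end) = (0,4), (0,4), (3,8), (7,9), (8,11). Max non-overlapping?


Greedy: pick earliest-ending, then skip overlaps.
Selected (2 activities): [(0, 4), (7, 9)]


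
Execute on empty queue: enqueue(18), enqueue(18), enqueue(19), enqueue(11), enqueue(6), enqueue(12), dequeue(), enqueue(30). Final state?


enqueue(18) -> [18]
enqueue(18) -> [18, 18]
enqueue(19) -> [18, 18, 19]
enqueue(11) -> [18, 18, 19, 11]
enqueue(6) -> [18, 18, 19, 11, 6]
enqueue(12) -> [18, 18, 19, 11, 6, 12]
dequeue() returns 18 -> [18, 19, 11, 6, 12]
enqueue(30) -> [18, 19, 11, 6, 12, 30]
Final queue (front to back): [18, 19, 11, 6, 12, 30]


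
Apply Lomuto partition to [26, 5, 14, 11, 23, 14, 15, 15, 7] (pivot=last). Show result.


Elements <= 7 go left of pivot.
Result: [5, 7, 14, 11, 23, 14, 15, 15, 26], pivot at index 1


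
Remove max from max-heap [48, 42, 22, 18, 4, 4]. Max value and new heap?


Max = 48
Replace root with last, heapify down
Resulting heap: [42, 18, 22, 4, 4]


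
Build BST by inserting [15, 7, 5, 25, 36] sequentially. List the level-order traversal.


Root = 15; build tree by BST insertion.
Level-Order traversal: [15, 7, 25, 5, 36]


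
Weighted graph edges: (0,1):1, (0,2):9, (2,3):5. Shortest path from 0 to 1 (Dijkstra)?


Dijkstra from 0:
Distances: {0: 0, 1: 1, 2: 9, 3: 14}
Shortest distance to 1 = 1, path = [0, 1]


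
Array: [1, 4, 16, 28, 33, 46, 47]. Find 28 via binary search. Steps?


Search for 28:
[0,6] mid=3 arr[3]=28
Total: 1 comparisons


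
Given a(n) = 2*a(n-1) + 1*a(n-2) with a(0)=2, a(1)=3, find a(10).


Build bottom-up:
...a(8)=1562, a(9)=3771, a(10)=2*3771+1*1562=9104


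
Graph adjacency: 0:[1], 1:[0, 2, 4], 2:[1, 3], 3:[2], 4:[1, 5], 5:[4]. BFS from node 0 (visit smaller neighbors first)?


BFS queue: start with [0]
Visit order: [0, 1, 2, 4, 3, 5]


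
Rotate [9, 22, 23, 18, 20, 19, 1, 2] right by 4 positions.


Right rotate by 4: [20, 19, 1, 2, 9, 22, 23, 18]


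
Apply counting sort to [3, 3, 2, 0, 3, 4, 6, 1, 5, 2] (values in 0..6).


Count array: [1, 1, 2, 3, 1, 1, 1]
Reconstruct: [0, 1, 2, 2, 3, 3, 3, 4, 5, 6]


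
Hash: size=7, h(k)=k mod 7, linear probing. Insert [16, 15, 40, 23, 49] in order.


Insertions: 16->slot 2; 15->slot 1; 40->slot 5; 23->slot 3; 49->slot 0
Table: [49, 15, 16, 23, None, 40, None]


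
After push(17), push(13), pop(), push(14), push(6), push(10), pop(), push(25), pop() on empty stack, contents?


push(17) -> [17]
push(13) -> [17, 13]
pop() returns 13 -> [17]
push(14) -> [17, 14]
push(6) -> [17, 14, 6]
push(10) -> [17, 14, 6, 10]
pop() returns 10 -> [17, 14, 6]
push(25) -> [17, 14, 6, 25]
pop() returns 25 -> [17, 14, 6]
Final stack (bottom to top): [17, 14, 6]


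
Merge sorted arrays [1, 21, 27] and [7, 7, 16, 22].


Compare heads, take smaller each step.
Merged: [1, 7, 7, 16, 21, 22, 27]


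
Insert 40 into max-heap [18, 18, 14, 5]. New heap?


Append 40: [18, 18, 14, 5, 40]
Bubble up: swap idx 4(40) with idx 1(18); swap idx 1(40) with idx 0(18)
Result: [40, 18, 14, 5, 18]


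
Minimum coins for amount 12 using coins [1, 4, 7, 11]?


dp[0]=0; dp[i]=1+min(dp[i-c] for c in coins)
...dp[7]=1, dp[8]=2, dp[9]=3, dp[10]=4, dp[11]=1, dp[12]=2
Minimum coins for 12 = 2


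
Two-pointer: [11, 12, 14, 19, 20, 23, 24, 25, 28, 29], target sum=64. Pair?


Two pointers: lo=0, hi=9
No pair sums to 64


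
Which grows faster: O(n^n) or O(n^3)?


cubic grows slower than n^n
O(n^3) is asymptotically smaller; O(n^n) grows faster


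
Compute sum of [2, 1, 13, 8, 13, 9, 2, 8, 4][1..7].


Prefix sums: [0, 2, 3, 16, 24, 37, 46, 48, 56, 60]
Sum[1..7] = prefix[8] - prefix[1] = 56 - 2 = 54


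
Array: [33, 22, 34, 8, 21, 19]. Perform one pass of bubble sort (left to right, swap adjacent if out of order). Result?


After one pass: [22, 33, 8, 21, 19, 34]


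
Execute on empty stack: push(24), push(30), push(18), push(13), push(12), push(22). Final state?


push(24) -> [24]
push(30) -> [24, 30]
push(18) -> [24, 30, 18]
push(13) -> [24, 30, 18, 13]
push(12) -> [24, 30, 18, 13, 12]
push(22) -> [24, 30, 18, 13, 12, 22]
Final stack (bottom to top): [24, 30, 18, 13, 12, 22]


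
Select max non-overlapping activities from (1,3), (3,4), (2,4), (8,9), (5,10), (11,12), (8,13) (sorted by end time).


Greedy: pick earliest-ending, then skip overlaps.
Selected (4 activities): [(1, 3), (3, 4), (8, 9), (11, 12)]


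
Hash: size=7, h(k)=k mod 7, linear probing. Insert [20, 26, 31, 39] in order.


Insertions: 20->slot 6; 26->slot 5; 31->slot 3; 39->slot 4
Table: [None, None, None, 31, 39, 26, 20]


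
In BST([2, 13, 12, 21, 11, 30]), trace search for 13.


BST root = 2
Search for 13: compare at each node
Path: [2, 13]


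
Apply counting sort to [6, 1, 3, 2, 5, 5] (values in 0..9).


Count array: [0, 1, 1, 1, 0, 2, 1, 0, 0, 0]
Reconstruct: [1, 2, 3, 5, 5, 6]


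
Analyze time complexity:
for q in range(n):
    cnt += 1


Per nesting level: O(n) = O(n)
Complexity: O(n)


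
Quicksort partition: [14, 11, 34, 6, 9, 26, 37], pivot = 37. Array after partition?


Elements <= 37 go left of pivot.
Result: [14, 11, 34, 6, 9, 26, 37], pivot at index 6


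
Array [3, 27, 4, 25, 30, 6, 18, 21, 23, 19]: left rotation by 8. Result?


Left rotate by 8: [23, 19, 3, 27, 4, 25, 30, 6, 18, 21]


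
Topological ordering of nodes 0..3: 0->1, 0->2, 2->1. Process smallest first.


Kahn's algorithm, process smallest node first
Order: [0, 2, 1, 3]


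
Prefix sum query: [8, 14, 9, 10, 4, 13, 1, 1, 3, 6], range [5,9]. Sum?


Prefix sums: [0, 8, 22, 31, 41, 45, 58, 59, 60, 63, 69]
Sum[5..9] = prefix[10] - prefix[5] = 69 - 45 = 24


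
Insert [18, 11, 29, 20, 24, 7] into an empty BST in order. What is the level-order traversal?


Root = 18; build tree by BST insertion.
Level-Order traversal: [18, 11, 29, 7, 20, 24]
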